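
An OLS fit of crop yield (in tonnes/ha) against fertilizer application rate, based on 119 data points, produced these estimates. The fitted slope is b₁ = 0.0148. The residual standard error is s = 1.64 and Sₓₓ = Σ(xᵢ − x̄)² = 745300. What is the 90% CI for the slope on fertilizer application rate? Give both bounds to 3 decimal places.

SE(b₁) = s/√Sₓₓ = 1.64/√745300 = 0.00189967.
df = n − 2 = 117.
t* = t_{0.05, 117} = 1.657982.
Margin = t* × SE = 1.657982 × 0.00189967 = 0.00315.
CI: 0.0148 ± 0.00315 → (0.012, 0.018).
With 90% confidence, each one-unit increase in fertilizer application rate is associated with a change of between 0.012 and 0.018 tonnes/ha in crop yield.

(0.012, 0.018)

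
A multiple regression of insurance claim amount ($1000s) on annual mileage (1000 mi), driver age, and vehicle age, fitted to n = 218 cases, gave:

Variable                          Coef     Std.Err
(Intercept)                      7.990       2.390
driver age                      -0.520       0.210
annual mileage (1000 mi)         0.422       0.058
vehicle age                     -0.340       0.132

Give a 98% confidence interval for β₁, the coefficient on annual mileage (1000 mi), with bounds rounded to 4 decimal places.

(0.2861, 0.5579)

Read off: b = 0.422, SE = 0.058 for annual mileage (1000 mi).
df = n − k − 1 = 218 − 3 − 1 = 214.
t* = t_{0.01, 214} = 2.343899.
Margin = t* × SE = 2.343899 × 0.058 = 0.135946.
CI: 0.422 ± 0.135946 → (0.2861, 0.5579).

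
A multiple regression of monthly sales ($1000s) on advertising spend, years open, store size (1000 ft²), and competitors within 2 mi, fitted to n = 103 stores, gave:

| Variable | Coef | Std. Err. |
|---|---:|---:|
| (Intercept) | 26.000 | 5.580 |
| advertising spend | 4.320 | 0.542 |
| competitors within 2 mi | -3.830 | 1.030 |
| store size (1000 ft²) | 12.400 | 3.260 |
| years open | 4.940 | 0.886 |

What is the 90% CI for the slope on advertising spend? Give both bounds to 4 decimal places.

(3.4200, 5.2200)

Read off: b = 4.320, SE = 0.542 for advertising spend.
df = n − k − 1 = 103 − 4 − 1 = 98.
t* = t_{0.05, 98} = 1.660551.
Margin = t* × SE = 1.660551 × 0.542 = 0.900019.
CI: 4.320 ± 0.900019 → (3.4200, 5.2200).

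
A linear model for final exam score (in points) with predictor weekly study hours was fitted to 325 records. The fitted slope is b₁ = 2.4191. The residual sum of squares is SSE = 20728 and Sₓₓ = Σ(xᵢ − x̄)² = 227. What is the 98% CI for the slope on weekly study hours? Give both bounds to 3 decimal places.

MSE = SSE/(n − 2) = 20728/323 = 64.1734.
SE(b₁) = √(MSE/Sₓₓ) = √(64.1734/227) = 0.531697.
df = n − 2 = 323.
t* = t_{0.01, 323} = 2.337948.
Margin = t* × SE = 2.337948 × 0.531697 = 1.24308.
CI: 2.4191 ± 1.24308 → (1.176, 3.662).
With 98% confidence, each one-unit increase in weekly study hours is associated with a change of between 1.176 and 3.662 points in final exam score.

(1.176, 3.662)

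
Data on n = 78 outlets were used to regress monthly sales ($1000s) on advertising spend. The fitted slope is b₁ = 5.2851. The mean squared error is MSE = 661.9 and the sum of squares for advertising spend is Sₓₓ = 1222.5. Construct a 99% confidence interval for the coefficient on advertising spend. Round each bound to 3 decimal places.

(3.341, 7.229)

SE(b₁) = √(MSE/Sₓₓ) = √(661.9/1222.5) = 0.73582.
df = n − 2 = 76.
t* = t_{0.005, 76} = 2.642078.
Margin = t* × SE = 2.642078 × 0.73582 = 1.94409.
CI: 5.2851 ± 1.94409 → (3.341, 7.229).
With 99% confidence, each one-unit increase in advertising spend is associated with a change of between 3.341 and 7.229 $1000s in monthly sales.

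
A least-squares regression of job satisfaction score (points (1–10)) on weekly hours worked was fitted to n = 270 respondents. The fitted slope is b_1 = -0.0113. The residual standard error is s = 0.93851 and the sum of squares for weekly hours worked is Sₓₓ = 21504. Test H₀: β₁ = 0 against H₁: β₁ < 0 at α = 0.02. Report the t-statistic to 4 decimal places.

SE(b_1) = s/√Sₓₓ = 0.93851/√21504 = 0.00639999.
t = -0.0113 / 0.00639999 = -1.7656.
df = n − 2 = 268.
One-sided p ≈ 0.0393, which is ≥ 0.02, so fail to reject H₀.
The data do not give significant evidence that the true slope on weekly hours worked is negative.

t = -1.7656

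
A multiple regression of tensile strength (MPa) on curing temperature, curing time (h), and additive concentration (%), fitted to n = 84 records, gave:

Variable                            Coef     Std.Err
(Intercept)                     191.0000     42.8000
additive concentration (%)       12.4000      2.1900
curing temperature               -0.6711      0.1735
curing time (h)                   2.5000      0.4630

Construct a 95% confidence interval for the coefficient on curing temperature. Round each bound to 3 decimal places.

Read off: b = -0.6711, SE = 0.1735 for curing temperature.
df = n − k − 1 = 84 − 3 − 1 = 80.
t* = t_{0.025, 80} = 1.990063.
Margin = t* × SE = 1.990063 × 0.1735 = 0.34528.
CI: -0.6711 ± 0.34528 → (-1.016, -0.326).

(-1.016, -0.326)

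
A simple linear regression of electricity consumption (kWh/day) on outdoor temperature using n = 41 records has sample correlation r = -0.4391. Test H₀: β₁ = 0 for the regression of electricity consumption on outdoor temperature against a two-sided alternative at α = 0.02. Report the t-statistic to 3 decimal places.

t = r·√(n − 2)/√(1 − r²) = -0.4391·√39/√0.807191 = -3.052.
df = n − 2 = 39.
Two-sided p ≈ 0.0041, which is < 0.02, so reject H₀.
There is evidence of a linear association between outdoor temperature and electricity consumption.

t = -3.052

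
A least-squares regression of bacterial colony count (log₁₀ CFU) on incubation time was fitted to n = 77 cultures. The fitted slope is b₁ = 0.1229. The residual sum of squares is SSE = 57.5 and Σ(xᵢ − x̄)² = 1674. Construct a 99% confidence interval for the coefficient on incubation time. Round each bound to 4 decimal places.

(0.0663, 0.1795)

MSE = SSE/(n − 2) = 57.5/75 = 0.766667.
SE(b₁) = √(MSE/Sₓₓ) = √(0.766667/1674) = 0.0214006.
df = n − 2 = 75.
t* = t_{0.005, 75} = 2.642983.
Margin = t* × SE = 2.642983 × 0.0214006 = 0.056561.
CI: 0.1229 ± 0.056561 → (0.0663, 0.1795).
With 99% confidence, each one-unit increase in incubation time is associated with a change of between 0.0663 and 0.1795 log₁₀ CFU in bacterial colony count.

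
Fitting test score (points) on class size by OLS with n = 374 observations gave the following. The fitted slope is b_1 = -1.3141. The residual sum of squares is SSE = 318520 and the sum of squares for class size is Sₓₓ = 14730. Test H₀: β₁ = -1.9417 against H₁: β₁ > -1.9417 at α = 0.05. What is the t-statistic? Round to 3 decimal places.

t = 2.603

MSE = SSE/(n − 2) = 318520/372 = 856.237.
SE(b_1) = √(MSE/Sₓₓ) = √(856.237/14730) = 0.241099.
t = (-1.3141 − (-1.9417)) / 0.241099 = 2.603.
df = n − 2 = 372.
One-sided p ≈ 0.0048, which is < 0.05, so reject H₀.
There is evidence that the true slope on class size exceeds -1.9417 points per unit.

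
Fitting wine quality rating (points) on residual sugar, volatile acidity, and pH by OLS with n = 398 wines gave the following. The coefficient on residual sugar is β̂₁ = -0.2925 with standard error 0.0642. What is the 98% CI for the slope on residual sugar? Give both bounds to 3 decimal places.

(-0.442, -0.143)

df = n − k − 1 = 398 − 3 − 1 = 394.
t* = t_{0.01, 394} = 2.335849.
Margin = t* × SE = 2.335849 × 0.0642 = 0.14996.
CI: -0.2925 ± 0.14996 → (-0.442, -0.143).
With 98% confidence, each one-unit increase in residual sugar is associated with a change of between -0.442 and -0.143 points in wine quality rating, holding the other predictors fixed.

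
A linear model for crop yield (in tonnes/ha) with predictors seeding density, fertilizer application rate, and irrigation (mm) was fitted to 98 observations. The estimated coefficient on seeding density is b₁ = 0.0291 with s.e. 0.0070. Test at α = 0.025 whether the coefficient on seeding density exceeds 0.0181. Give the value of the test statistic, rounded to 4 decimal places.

t = 1.5714

H₀: β₁ = 0.0181 vs H₁: β₁ > 0.0181.
t = (b₁ − β₁⁰)/SE = (0.0291 − 0.0181) / 0.0070 = 1.5714.
df = n − k − 1 = 98 − 3 − 1 = 94.
One-sided p ≈ 0.0597, which is ≥ 0.025, so fail to reject H₀.
The data do not give significant evidence that the true slope on seeding density exceeds 0.0181 tonnes/ha per unit, holding the other predictors fixed.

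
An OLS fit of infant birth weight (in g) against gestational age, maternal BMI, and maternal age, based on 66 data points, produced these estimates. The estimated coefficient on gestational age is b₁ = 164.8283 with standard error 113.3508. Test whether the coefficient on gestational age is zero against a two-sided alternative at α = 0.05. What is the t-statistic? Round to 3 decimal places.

t = 1.454

H₀: β₁ = 0 vs H₁: β₁ ≠ 0.
t = (b₁ − β₁⁰)/SE = 164.8283 / 113.3508 = 1.454.
df = n − k − 1 = 66 − 3 − 1 = 62.
Two-sided p ≈ 0.1510, which is ≥ 0.05, so fail to reject H₀.
The data do not give significant evidence of an association between gestational age and infant birth weight, after adjusting for the other predictors.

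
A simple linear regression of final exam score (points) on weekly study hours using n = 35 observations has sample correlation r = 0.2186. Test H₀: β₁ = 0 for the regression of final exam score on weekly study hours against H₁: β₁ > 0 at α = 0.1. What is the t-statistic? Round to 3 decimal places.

t = 1.287

t = r·√(n − 2)/√(1 − r²) = 0.2186·√33/√0.952214 = 1.287.
df = n − 2 = 33.
One-sided p ≈ 0.1035, which is ≥ 0.1, so fail to reject H₀.
The data do not give significant evidence of a linear association between weekly study hours and final exam score.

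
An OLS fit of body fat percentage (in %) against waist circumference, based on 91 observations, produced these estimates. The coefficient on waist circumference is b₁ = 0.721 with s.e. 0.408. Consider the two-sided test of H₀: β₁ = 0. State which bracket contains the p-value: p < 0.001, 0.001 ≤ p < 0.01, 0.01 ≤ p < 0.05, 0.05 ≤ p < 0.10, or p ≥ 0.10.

t = 0.721 / 0.408 = 1.767.
df = n − 2 = 91 − 2 = 89.
Two-sided p = 2·P(T_{89} > |t|) ≈ 0.0806.
So 0.05 ≤ p < 0.10.

0.05 ≤ p < 0.10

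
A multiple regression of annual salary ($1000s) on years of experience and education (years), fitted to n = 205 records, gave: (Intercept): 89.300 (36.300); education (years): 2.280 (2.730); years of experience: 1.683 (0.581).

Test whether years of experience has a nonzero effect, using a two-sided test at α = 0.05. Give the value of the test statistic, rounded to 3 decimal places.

Read off: b = 1.683, SE = 0.581 for years of experience.
H₀: β₁ = 0 vs H₁: β₁ ≠ 0.
t = 1.683 / 0.581 = 2.897.
df = n − k − 1 = 205 − 2 − 1 = 202.
Two-sided p ≈ 0.0042, which is < 0.05, so reject H₀.
There is evidence that years of experience is associated with annual salary, holding the other predictors fixed.

t = 2.897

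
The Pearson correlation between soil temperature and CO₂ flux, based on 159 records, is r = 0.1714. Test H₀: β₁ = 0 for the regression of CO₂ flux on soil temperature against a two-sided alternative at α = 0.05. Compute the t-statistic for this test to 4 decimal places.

t = r·√(n − 2)/√(1 − r²) = 0.1714·√157/√0.970622 = 2.1799.
df = n − 2 = 157.
Two-sided p ≈ 0.0308, which is < 0.05, so reject H₀.
There is evidence of a linear association between soil temperature and CO₂ flux.

t = 2.1799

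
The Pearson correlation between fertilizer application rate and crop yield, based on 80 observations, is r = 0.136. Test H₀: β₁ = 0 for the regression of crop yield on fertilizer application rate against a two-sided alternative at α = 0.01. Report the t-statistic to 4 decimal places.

t = r·√(n − 2)/√(1 − r²) = 0.136·√78/√0.981504 = 1.2124.
df = n − 2 = 78.
Two-sided p ≈ 0.2290, which is ≥ 0.01, so fail to reject H₀.
The data do not give significant evidence of a linear association between fertilizer application rate and crop yield.

t = 1.2124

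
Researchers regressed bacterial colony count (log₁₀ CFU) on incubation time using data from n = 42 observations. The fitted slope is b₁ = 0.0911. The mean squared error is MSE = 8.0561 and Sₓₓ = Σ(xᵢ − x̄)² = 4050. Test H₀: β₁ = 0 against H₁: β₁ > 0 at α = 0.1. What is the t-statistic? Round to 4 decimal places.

t = 2.0426

SE(b₁) = √(MSE/Sₓₓ) = √(8.0561/4050) = 0.0446.
t = 0.0911 / 0.0446 = 2.0426.
df = n − 2 = 40.
One-sided p ≈ 0.0239, which is < 0.1, so reject H₀.
There is evidence that the true slope on incubation time is positive.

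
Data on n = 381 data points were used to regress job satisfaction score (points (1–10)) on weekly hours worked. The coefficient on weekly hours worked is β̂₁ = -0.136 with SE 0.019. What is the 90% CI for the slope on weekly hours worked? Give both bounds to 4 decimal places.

(-0.1673, -0.1047)

df = n − 2 = 381 − 2 = 379.
t* = t_{0.05, 379} = 1.648884.
Margin = t* × SE = 1.648884 × 0.019 = 0.031329.
CI: -0.136 ± 0.031329 → (-0.1673, -0.1047).
With 90% confidence, each one-unit increase in weekly hours worked is associated with a change of between -0.1673 and -0.1047 points (1–10) in job satisfaction score.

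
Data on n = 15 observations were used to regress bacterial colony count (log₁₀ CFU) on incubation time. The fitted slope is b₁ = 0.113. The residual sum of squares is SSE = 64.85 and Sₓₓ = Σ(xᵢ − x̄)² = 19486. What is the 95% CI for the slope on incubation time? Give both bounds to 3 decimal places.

(0.078, 0.148)

MSE = SSE/(n − 2) = 64.85/13 = 4.98846.
SE(b₁) = √(MSE/Sₓₓ) = √(4.98846/19486) = 0.0160001.
df = n − 2 = 13.
t* = t_{0.025, 13} = 2.160369.
Margin = t* × SE = 2.160369 × 0.0160001 = 0.03457.
CI: 0.113 ± 0.03457 → (0.078, 0.148).
With 95% confidence, each one-unit increase in incubation time is associated with a change of between 0.078 and 0.148 log₁₀ CFU in bacterial colony count.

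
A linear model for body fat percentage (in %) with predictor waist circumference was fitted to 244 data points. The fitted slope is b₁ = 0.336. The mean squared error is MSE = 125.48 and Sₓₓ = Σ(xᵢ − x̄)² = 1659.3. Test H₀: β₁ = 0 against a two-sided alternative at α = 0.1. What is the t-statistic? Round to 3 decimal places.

SE(b₁) = √(MSE/Sₓₓ) = √(125.48/1659.3) = 0.274995.
t = 0.336 / 0.274995 = 1.222.
df = n − 2 = 242.
Two-sided p ≈ 0.2230, which is ≥ 0.1, so fail to reject H₀.
The data do not give significant evidence of an association between waist circumference and body fat percentage.

t = 1.222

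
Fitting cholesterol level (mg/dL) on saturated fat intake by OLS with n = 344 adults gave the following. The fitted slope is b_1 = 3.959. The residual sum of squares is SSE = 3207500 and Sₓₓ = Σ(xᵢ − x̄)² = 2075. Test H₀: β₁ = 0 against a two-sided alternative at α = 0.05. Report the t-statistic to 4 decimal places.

t = 1.8622

MSE = SSE/(n − 2) = 3207500/342 = 9378.65.
SE(b_1) = √(MSE/Sₓₓ) = √(9378.65/2075) = 2.12599.
t = 3.959 / 2.12599 = 1.8622.
df = n − 2 = 342.
Two-sided p ≈ 0.0634, which is ≥ 0.05, so fail to reject H₀.
The data do not give significant evidence of an association between saturated fat intake and cholesterol level.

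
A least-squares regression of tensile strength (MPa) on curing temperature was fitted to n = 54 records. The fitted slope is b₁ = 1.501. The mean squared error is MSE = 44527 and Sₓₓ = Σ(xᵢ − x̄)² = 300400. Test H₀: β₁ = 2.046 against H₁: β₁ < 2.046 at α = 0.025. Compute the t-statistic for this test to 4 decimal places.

SE(b₁) = √(MSE/Sₓₓ) = √(44527/300400) = 0.385001.
t = (1.501 − 2.046) / 0.385001 = -1.4156.
df = n − 2 = 52.
One-sided p ≈ 0.0814, which is ≥ 0.025, so fail to reject H₀.
The data do not give significant evidence that the true slope on curing temperature is below 2.046 MPa per unit.

t = -1.4156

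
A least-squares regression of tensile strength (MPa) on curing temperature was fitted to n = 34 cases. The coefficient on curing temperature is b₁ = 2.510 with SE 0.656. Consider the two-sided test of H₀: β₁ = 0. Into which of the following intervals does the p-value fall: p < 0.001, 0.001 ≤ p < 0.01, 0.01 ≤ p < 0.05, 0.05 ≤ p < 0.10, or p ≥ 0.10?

t = 2.510 / 0.656 = 3.826.
df = n − 2 = 34 − 2 = 32.
Two-sided p = 2·P(T_{32} > |t|) ≈ 0.0006.
So p < 0.001.

p < 0.001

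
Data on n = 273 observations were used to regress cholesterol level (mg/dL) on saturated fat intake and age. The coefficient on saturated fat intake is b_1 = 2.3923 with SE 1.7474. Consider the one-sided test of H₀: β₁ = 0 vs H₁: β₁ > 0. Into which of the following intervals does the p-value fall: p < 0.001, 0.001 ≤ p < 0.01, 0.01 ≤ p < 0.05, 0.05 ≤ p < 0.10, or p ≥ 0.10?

t = 2.3923 / 1.7474 = 1.369.
df = n − k − 1 = 273 − 2 − 1 = 270.
One-sided p = P(T_{270} > t) ≈ 0.0861.
So 0.05 ≤ p < 0.10.

0.05 ≤ p < 0.10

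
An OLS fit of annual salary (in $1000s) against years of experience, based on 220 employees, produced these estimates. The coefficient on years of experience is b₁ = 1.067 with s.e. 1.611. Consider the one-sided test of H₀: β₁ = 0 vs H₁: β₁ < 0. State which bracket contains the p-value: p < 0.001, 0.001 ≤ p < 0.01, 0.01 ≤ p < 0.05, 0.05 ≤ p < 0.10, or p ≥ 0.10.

p ≥ 0.10

t = 1.067 / 1.611 = 0.662.
df = n − 2 = 220 − 2 = 218.
One-sided p = P(T_{218} < t) ≈ 0.7458.
So p ≥ 0.10.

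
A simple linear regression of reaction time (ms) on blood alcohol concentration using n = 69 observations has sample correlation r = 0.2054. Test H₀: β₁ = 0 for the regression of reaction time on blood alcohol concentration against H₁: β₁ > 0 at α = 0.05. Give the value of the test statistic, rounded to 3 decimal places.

t = 1.718

t = r·√(n − 2)/√(1 − r²) = 0.2054·√67/√0.957811 = 1.718.
df = n − 2 = 67.
One-sided p ≈ 0.0452, which is < 0.05, so reject H₀.
There is evidence of a linear association between blood alcohol concentration and reaction time.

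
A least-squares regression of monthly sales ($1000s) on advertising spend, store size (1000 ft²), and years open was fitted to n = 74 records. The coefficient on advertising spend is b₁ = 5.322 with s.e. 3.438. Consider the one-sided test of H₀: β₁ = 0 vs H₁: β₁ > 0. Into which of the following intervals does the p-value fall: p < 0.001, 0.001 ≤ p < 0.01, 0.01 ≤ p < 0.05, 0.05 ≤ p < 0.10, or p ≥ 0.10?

t = 5.322 / 3.438 = 1.548.
df = n − k − 1 = 74 − 3 − 1 = 70.
One-sided p = P(T_{70} > t) ≈ 0.0631.
So 0.05 ≤ p < 0.10.

0.05 ≤ p < 0.10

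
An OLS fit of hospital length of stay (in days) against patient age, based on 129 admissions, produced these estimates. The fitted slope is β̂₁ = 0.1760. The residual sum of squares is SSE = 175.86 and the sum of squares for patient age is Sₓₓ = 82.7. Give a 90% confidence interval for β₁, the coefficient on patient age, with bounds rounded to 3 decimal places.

(-0.038, 0.390)

MSE = SSE/(n − 2) = 175.86/127 = 1.38472.
SE(β̂₁) = √(MSE/Sₓₓ) = √(1.38472/82.7) = 0.129398.
df = n − 2 = 127.
t* = t_{0.05, 127} = 1.65694.
Margin = t* × SE = 1.65694 × 0.129398 = 0.21441.
CI: 0.1760 ± 0.21441 → (-0.038, 0.390).
With 90% confidence, each one-unit increase in patient age is associated with a change of between -0.038 and 0.390 days in hospital length of stay.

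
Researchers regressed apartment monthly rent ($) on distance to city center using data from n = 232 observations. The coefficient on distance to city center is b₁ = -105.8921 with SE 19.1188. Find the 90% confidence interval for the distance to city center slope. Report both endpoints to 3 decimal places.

(-137.467, -74.317)

df = n − 2 = 232 − 2 = 230.
t* = t_{0.05, 230} = 1.651506.
Margin = t* × SE = 1.651506 × 19.1188 = 31.57481.
CI: -105.8921 ± 31.57481 → (-137.467, -74.317).
With 90% confidence, each one-unit increase in distance to city center is associated with a change of between -137.467 and -74.317 $ in apartment monthly rent.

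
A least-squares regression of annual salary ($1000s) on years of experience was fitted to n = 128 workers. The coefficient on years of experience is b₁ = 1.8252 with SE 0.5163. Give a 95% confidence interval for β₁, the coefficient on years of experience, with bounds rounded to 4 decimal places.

df = n − 2 = 128 − 2 = 126.
t* = t_{0.025, 126} = 1.978971.
Margin = t* × SE = 1.978971 × 0.5163 = 1.021743.
CI: 1.8252 ± 1.021743 → (0.8035, 2.8469).
With 95% confidence, each one-unit increase in years of experience is associated with a change of between 0.8035 and 2.8469 $1000s in annual salary.

(0.8035, 2.8469)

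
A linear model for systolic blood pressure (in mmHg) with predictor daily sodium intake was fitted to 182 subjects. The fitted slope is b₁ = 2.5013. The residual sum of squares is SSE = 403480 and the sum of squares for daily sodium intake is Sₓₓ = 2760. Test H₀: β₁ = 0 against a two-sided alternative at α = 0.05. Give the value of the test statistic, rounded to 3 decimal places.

t = 2.776

MSE = SSE/(n − 2) = 403480/180 = 2241.56.
SE(b₁) = √(MSE/Sₓₓ) = √(2241.56/2760) = 0.901198.
t = 2.5013 / 0.901198 = 2.776.
df = n − 2 = 180.
Two-sided p ≈ 0.0061, which is < 0.05, so reject H₀.
There is evidence that daily sodium intake is associated with systolic blood pressure.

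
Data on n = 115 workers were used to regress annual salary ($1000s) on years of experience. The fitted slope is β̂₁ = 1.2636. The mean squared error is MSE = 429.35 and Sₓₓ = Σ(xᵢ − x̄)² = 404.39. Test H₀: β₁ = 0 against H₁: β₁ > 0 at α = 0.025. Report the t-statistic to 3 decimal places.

SE(β̂₁) = √(MSE/Sₓₓ) = √(429.35/404.39) = 1.0304.
t = 1.2636 / 1.0304 = 1.226.
df = n − 2 = 113.
One-sided p ≈ 0.1113, which is ≥ 0.025, so fail to reject H₀.
The data do not give significant evidence that the true slope on years of experience is positive.

t = 1.226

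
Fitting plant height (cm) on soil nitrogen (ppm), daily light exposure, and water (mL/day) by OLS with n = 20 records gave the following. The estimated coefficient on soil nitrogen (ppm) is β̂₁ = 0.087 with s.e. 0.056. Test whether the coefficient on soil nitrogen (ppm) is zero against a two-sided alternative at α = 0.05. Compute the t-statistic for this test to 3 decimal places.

H₀: β₁ = 0 vs H₁: β₁ ≠ 0.
t = (β̂₁ − β₁⁰)/SE = 0.087 / 0.056 = 1.554.
df = n − k − 1 = 20 − 3 − 1 = 16.
Two-sided p ≈ 0.1398, which is ≥ 0.05, so fail to reject H₀.
The data do not give significant evidence of an association between soil nitrogen (ppm) and plant height, after adjusting for the other predictors.

t = 1.554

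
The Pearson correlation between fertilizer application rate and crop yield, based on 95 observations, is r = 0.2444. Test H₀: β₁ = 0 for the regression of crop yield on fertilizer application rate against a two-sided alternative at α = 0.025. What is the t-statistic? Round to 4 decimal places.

t = 2.4306

t = r·√(n − 2)/√(1 − r²) = 0.2444·√93/√0.940269 = 2.4306.
df = n − 2 = 93.
Two-sided p ≈ 0.0170, which is < 0.025, so reject H₀.
There is evidence of a linear association between fertilizer application rate and crop yield.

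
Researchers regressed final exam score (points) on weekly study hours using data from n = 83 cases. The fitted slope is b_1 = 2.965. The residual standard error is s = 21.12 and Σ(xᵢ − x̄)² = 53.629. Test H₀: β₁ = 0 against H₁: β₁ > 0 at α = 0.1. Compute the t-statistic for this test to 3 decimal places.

SE(b_1) = s/√Sₓₓ = 21.12/√53.629 = 2.88399.
t = 2.965 / 2.88399 = 1.028.
df = n − 2 = 81.
One-sided p ≈ 0.1535, which is ≥ 0.1, so fail to reject H₀.
The data do not give significant evidence that the true slope on weekly study hours is positive.

t = 1.028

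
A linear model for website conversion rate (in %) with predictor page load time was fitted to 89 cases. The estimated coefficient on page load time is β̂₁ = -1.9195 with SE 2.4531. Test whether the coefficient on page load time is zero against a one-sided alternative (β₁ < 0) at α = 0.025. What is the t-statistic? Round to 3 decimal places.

H₀: β₁ = 0 vs H₁: β₁ < 0.
t = (β̂₁ − β₁⁰)/SE = -1.9195 / 2.4531 = -0.782.
df = n − 2 = 89 − 2 = 87.
One-sided p ≈ 0.2180, which is ≥ 0.025, so fail to reject H₀.
The data do not give significant evidence that the true slope on page load time is negative.

t = -0.782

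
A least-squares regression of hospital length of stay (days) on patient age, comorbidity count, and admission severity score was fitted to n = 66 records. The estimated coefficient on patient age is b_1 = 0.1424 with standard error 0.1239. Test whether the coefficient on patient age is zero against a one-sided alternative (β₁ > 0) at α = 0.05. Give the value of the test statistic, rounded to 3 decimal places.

H₀: β₁ = 0 vs H₁: β₁ > 0.
t = (b_1 − β₁⁰)/SE = 0.1424 / 0.1239 = 1.149.
df = n − k − 1 = 66 − 3 − 1 = 62.
One-sided p ≈ 0.1274, which is ≥ 0.05, so fail to reject H₀.
The data do not give significant evidence that the true slope on patient age is positive, holding the other predictors fixed.

t = 1.149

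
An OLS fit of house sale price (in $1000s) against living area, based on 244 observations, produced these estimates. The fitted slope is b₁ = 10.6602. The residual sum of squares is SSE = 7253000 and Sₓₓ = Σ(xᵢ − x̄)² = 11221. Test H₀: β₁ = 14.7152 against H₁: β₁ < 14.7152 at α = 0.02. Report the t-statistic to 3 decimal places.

t = -2.481

MSE = SSE/(n − 2) = 7253000/242 = 29971.1.
SE(b₁) = √(MSE/Sₓₓ) = √(29971.1/11221) = 1.63431.
t = (10.6602 − 14.7152) / 1.63431 = -2.481.
df = n − 2 = 242.
One-sided p ≈ 0.0069, which is < 0.02, so reject H₀.
There is evidence that the true slope on living area is below 14.7152 $1000s per unit.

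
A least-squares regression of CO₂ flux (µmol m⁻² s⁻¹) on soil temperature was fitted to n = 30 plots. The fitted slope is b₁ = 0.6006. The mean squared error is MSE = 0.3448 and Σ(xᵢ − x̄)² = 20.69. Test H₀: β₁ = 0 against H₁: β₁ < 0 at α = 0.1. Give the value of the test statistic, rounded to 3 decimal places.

t = 4.652

SE(b₁) = √(MSE/Sₓₓ) = √(0.3448/20.69) = 0.129093.
t = 0.6006 / 0.129093 = 4.652.
df = n − 2 = 28.
One-sided p ≈ 1.0000, which is ≥ 0.1, so fail to reject H₀.
The data do not give significant evidence that the true slope on soil temperature is negative.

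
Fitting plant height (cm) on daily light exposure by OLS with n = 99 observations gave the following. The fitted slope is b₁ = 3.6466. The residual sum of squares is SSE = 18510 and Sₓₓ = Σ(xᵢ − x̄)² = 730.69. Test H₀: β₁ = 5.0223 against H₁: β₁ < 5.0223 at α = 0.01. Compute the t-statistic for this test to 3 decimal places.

MSE = SSE/(n − 2) = 18510/97 = 190.825.
SE(b₁) = √(MSE/Sₓₓ) = √(190.825/730.69) = 0.511035.
t = (3.6466 − 5.0223) / 0.511035 = -2.692.
df = n − 2 = 97.
One-sided p ≈ 0.0042, which is < 0.01, so reject H₀.
There is evidence that the true slope on daily light exposure is below 5.0223 cm per unit.

t = -2.692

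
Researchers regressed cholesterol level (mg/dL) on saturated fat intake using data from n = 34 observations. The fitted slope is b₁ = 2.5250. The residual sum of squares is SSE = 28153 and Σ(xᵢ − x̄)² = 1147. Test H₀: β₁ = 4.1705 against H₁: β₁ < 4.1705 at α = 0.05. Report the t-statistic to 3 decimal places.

t = -1.879

MSE = SSE/(n − 2) = 28153/32 = 879.781.
SE(b₁) = √(MSE/Sₓₓ) = √(879.781/1147) = 0.875801.
t = (2.5250 − 4.1705) / 0.875801 = -1.879.
df = n − 2 = 32.
One-sided p ≈ 0.0347, which is < 0.05, so reject H₀.
There is evidence that the true slope on saturated fat intake is below 4.1705 mg/dL per unit.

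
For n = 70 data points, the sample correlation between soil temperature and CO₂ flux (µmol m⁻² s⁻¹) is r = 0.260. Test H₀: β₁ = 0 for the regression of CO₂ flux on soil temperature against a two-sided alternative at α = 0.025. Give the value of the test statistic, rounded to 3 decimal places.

t = r·√(n − 2)/√(1 − r²) = 0.260·√68/√0.9324 = 2.220.
df = n − 2 = 68.
Two-sided p ≈ 0.0297, which is ≥ 0.025, so fail to reject H₀.
The data do not give significant evidence of a linear association between soil temperature and CO₂ flux.

t = 2.220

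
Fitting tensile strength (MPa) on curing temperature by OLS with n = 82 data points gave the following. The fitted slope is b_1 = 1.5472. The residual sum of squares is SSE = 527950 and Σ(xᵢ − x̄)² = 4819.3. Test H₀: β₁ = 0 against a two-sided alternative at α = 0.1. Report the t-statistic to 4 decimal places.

t = 1.3222

MSE = SSE/(n − 2) = 527950/80 = 6599.38.
SE(b_1) = √(MSE/Sₓₓ) = √(6599.38/4819.3) = 1.1702.
t = 1.5472 / 1.1702 = 1.3222.
df = n − 2 = 80.
Two-sided p ≈ 0.1899, which is ≥ 0.1, so fail to reject H₀.
The data do not give significant evidence of an association between curing temperature and tensile strength.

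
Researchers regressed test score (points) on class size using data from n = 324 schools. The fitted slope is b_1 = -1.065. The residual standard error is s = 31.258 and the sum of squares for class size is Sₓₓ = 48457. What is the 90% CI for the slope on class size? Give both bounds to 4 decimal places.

(-1.2992, -0.8308)

SE(b_1) = s/√Sₓₓ = 31.258/√48457 = 0.141998.
df = n − 2 = 322.
t* = t_{0.05, 322} = 1.6496.
Margin = t* × SE = 1.6496 × 0.141998 = 0.234240.
CI: -1.065 ± 0.234240 → (-1.2992, -0.8308).
With 90% confidence, each one-unit increase in class size is associated with a change of between -1.2992 and -0.8308 points in test score.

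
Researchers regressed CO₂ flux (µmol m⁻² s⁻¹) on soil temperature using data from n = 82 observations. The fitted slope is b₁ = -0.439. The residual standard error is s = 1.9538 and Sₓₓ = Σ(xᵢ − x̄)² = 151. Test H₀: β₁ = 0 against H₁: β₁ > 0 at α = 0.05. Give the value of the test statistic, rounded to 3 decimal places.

t = -2.761

SE(b₁) = s/√Sₓₓ = 1.9538/√151 = 0.158998.
t = -0.439 / 0.158998 = -2.761.
df = n − 2 = 80.
One-sided p ≈ 0.9964, which is ≥ 0.05, so fail to reject H₀.
The data do not give significant evidence that the true slope on soil temperature is positive.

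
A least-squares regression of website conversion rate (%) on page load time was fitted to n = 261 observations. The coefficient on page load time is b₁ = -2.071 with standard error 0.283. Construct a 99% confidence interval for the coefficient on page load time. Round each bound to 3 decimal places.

df = n − 2 = 261 − 2 = 259.
t* = t_{0.005, 259} = 2.594945.
Margin = t* × SE = 2.594945 × 0.283 = 0.73437.
CI: -2.071 ± 0.73437 → (-2.805, -1.337).
With 99% confidence, each one-unit increase in page load time is associated with a change of between -2.805 and -1.337 % in website conversion rate.

(-2.805, -1.337)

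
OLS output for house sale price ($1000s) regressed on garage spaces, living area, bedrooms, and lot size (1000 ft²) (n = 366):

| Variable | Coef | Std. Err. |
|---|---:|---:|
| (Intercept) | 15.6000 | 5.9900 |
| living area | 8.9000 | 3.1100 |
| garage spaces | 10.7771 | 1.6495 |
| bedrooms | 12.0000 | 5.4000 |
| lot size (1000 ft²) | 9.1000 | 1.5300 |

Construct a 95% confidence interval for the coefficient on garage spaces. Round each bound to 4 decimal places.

Read off: b = 10.7771, SE = 1.6495 for garage spaces.
df = n − k − 1 = 366 − 4 − 1 = 361.
t* = t_{0.025, 361} = 1.966557.
Margin = t* × SE = 1.966557 × 1.6495 = 3.243836.
CI: 10.7771 ± 3.243836 → (7.5333, 14.0209).

(7.5333, 14.0209)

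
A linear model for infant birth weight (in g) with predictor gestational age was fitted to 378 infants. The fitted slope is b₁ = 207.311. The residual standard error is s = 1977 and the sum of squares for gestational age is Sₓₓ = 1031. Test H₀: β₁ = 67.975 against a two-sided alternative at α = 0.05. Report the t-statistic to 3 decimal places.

t = 2.263

SE(b₁) = s/√Sₓₓ = 1977/√1031 = 61.5712.
t = (207.311 − 67.975) / 61.5712 = 2.263.
df = n − 2 = 376.
Two-sided p ≈ 0.0242, which is < 0.05, so reject H₀.
There is evidence that the true slope on gestational age differs from 67.975 g per unit.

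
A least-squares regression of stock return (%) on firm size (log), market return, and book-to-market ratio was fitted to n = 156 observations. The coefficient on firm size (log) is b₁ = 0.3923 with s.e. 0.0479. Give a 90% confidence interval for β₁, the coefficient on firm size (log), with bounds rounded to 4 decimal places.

df = n − k − 1 = 156 − 3 − 1 = 152.
t* = t_{0.05, 152} = 1.65494.
Margin = t* × SE = 1.65494 × 0.0479 = 0.079272.
CI: 0.3923 ± 0.079272 → (0.3130, 0.4716).
With 90% confidence, each one-unit increase in firm size (log) is associated with a change of between 0.3130 and 0.4716 % in stock return, holding the other predictors fixed.

(0.3130, 0.4716)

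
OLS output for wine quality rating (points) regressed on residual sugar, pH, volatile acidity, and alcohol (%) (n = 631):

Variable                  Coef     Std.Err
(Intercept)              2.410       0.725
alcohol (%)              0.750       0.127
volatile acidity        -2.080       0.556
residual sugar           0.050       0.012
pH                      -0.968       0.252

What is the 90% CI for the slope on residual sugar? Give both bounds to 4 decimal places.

(0.0302, 0.0698)

Read off: b = 0.050, SE = 0.012 for residual sugar.
df = n − k − 1 = 631 − 4 − 1 = 626.
t* = t_{0.05, 626} = 1.647291.
Margin = t* × SE = 1.647291 × 0.012 = 0.019767.
CI: 0.050 ± 0.019767 → (0.0302, 0.0698).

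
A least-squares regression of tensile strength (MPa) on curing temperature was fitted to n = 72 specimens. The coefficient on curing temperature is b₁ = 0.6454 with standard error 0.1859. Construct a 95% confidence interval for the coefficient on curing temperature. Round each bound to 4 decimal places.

(0.2746, 1.0162)

df = n − 2 = 72 − 2 = 70.
t* = t_{0.025, 70} = 1.994437.
Margin = t* × SE = 1.994437 × 0.1859 = 0.370766.
CI: 0.6454 ± 0.370766 → (0.2746, 1.0162).
With 95% confidence, each one-unit increase in curing temperature is associated with a change of between 0.2746 and 1.0162 MPa in tensile strength.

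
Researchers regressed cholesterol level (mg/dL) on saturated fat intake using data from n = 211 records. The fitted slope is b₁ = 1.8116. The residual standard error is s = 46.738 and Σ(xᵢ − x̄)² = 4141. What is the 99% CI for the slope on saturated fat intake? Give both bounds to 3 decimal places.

SE(b₁) = s/√Sₓₓ = 46.738/√4141 = 0.726302.
df = n − 2 = 209.
t* = t_{0.005, 209} = 2.599557.
Margin = t* × SE = 2.599557 × 0.726302 = 1.88806.
CI: 1.8116 ± 1.88806 → (-0.076, 3.700).
With 99% confidence, each one-unit increase in saturated fat intake is associated with a change of between -0.076 and 3.700 mg/dL in cholesterol level.

(-0.076, 3.700)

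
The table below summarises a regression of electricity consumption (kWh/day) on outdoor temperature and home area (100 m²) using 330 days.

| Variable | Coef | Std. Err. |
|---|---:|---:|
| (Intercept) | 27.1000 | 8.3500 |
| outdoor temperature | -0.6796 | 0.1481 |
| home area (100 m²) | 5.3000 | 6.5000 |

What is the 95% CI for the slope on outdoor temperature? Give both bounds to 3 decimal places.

(-0.971, -0.388)

Read off: b = -0.6796, SE = 0.1481 for outdoor temperature.
df = n − k − 1 = 330 − 2 − 1 = 327.
t* = t_{0.025, 327} = 1.967245.
Margin = t* × SE = 1.967245 × 0.1481 = 0.29135.
CI: -0.6796 ± 0.29135 → (-0.971, -0.388).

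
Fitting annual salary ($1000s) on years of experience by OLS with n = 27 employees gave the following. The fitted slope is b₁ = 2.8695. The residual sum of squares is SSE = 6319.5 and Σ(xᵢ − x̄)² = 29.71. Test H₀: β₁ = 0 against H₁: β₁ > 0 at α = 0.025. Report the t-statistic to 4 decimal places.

MSE = SSE/(n − 2) = 6319.5/25 = 252.78.
SE(b₁) = √(MSE/Sₓₓ) = √(252.78/29.71) = 2.91689.
t = 2.8695 / 2.91689 = 0.9838.
df = n − 2 = 25.
One-sided p ≈ 0.1673, which is ≥ 0.025, so fail to reject H₀.
The data do not give significant evidence that the true slope on years of experience is positive.

t = 0.9838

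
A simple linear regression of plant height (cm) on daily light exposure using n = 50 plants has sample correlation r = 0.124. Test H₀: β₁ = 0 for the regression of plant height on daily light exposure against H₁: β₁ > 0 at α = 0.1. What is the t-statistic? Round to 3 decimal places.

t = 0.866

t = r·√(n − 2)/√(1 − r²) = 0.124·√48/√0.984624 = 0.866.
df = n − 2 = 48.
One-sided p ≈ 0.1955, which is ≥ 0.1, so fail to reject H₀.
The data do not give significant evidence of a linear association between daily light exposure and plant height.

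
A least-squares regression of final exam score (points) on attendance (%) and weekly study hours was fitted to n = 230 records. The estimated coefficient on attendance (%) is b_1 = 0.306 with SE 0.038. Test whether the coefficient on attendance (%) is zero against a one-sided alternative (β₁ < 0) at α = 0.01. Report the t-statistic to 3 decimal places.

H₀: β₁ = 0 vs H₁: β₁ < 0.
t = (b_1 − β₁⁰)/SE = 0.306 / 0.038 = 8.053.
df = n − k − 1 = 230 − 2 − 1 = 227.
One-sided p ≈ 1.0000, which is ≥ 0.01, so fail to reject H₀.
The data do not give significant evidence that the true slope on attendance (%) is negative, holding the other predictors fixed.

t = 8.053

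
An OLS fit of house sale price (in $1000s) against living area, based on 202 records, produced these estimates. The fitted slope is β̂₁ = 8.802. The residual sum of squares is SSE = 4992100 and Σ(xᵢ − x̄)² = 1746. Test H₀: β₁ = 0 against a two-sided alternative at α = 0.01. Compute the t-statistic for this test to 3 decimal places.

t = 2.328

MSE = SSE/(n − 2) = 4992100/200 = 24960.5.
SE(β̂₁) = √(MSE/Sₓₓ) = √(24960.5/1746) = 3.78098.
t = 8.802 / 3.78098 = 2.328.
df = n − 2 = 200.
Two-sided p ≈ 0.0209, which is ≥ 0.01, so fail to reject H₀.
The data do not give significant evidence of an association between living area and house sale price.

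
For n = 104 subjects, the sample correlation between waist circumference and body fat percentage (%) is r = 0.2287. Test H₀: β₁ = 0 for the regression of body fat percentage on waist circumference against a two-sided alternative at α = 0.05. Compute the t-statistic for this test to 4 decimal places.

t = r·√(n − 2)/√(1 − r²) = 0.2287·√102/√0.947696 = 2.3726.
df = n − 2 = 102.
Two-sided p ≈ 0.0195, which is < 0.05, so reject H₀.
There is evidence of a linear association between waist circumference and body fat percentage.

t = 2.3726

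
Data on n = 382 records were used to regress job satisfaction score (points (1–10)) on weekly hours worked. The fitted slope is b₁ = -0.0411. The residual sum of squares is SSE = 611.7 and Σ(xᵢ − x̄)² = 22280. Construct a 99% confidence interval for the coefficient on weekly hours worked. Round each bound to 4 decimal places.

(-0.0631, -0.0191)

MSE = SSE/(n − 2) = 611.7/380 = 1.60974.
SE(b₁) = √(MSE/Sₓₓ) = √(1.60974/22280) = 0.00850002.
df = n − 2 = 380.
t* = t_{0.005, 380} = 2.588829.
Margin = t* × SE = 2.588829 × 0.00850002 = 0.022005.
CI: -0.0411 ± 0.022005 → (-0.0631, -0.0191).
With 99% confidence, each one-unit increase in weekly hours worked is associated with a change of between -0.0631 and -0.0191 points (1–10) in job satisfaction score.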